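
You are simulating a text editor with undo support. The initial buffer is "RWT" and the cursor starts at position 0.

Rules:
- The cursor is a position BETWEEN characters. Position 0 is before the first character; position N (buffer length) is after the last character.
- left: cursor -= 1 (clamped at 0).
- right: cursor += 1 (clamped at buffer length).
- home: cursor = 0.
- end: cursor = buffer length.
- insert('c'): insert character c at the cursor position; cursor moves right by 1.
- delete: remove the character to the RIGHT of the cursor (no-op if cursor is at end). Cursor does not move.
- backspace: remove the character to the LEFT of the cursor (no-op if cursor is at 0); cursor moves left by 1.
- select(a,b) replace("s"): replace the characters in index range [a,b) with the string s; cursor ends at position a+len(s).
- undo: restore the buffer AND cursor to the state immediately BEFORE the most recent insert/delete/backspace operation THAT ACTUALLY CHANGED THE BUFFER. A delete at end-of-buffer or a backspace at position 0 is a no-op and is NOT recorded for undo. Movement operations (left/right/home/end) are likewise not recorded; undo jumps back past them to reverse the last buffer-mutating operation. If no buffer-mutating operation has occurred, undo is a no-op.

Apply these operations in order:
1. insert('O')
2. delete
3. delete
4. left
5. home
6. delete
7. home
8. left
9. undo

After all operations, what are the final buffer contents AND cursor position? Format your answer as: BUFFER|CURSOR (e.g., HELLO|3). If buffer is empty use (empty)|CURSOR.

After op 1 (insert('O')): buf='ORWT' cursor=1
After op 2 (delete): buf='OWT' cursor=1
After op 3 (delete): buf='OT' cursor=1
After op 4 (left): buf='OT' cursor=0
After op 5 (home): buf='OT' cursor=0
After op 6 (delete): buf='T' cursor=0
After op 7 (home): buf='T' cursor=0
After op 8 (left): buf='T' cursor=0
After op 9 (undo): buf='OT' cursor=0

Answer: OT|0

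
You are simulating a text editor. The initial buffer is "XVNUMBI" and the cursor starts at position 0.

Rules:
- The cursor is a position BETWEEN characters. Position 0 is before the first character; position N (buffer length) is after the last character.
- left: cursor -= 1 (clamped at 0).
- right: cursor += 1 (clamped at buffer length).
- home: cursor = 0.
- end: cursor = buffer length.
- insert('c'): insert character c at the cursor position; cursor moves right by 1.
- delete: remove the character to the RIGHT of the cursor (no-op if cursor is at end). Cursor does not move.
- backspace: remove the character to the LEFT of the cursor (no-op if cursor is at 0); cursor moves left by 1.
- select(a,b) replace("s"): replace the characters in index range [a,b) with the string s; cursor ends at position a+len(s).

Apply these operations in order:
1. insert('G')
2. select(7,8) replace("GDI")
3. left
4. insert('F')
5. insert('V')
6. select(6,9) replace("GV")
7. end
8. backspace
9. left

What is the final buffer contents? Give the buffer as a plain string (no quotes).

After op 1 (insert('G')): buf='GXVNUMBI' cursor=1
After op 2 (select(7,8) replace("GDI")): buf='GXVNUMBGDI' cursor=10
After op 3 (left): buf='GXVNUMBGDI' cursor=9
After op 4 (insert('F')): buf='GXVNUMBGDFI' cursor=10
After op 5 (insert('V')): buf='GXVNUMBGDFVI' cursor=11
After op 6 (select(6,9) replace("GV")): buf='GXVNUMGVFVI' cursor=8
After op 7 (end): buf='GXVNUMGVFVI' cursor=11
After op 8 (backspace): buf='GXVNUMGVFV' cursor=10
After op 9 (left): buf='GXVNUMGVFV' cursor=9

Answer: GXVNUMGVFV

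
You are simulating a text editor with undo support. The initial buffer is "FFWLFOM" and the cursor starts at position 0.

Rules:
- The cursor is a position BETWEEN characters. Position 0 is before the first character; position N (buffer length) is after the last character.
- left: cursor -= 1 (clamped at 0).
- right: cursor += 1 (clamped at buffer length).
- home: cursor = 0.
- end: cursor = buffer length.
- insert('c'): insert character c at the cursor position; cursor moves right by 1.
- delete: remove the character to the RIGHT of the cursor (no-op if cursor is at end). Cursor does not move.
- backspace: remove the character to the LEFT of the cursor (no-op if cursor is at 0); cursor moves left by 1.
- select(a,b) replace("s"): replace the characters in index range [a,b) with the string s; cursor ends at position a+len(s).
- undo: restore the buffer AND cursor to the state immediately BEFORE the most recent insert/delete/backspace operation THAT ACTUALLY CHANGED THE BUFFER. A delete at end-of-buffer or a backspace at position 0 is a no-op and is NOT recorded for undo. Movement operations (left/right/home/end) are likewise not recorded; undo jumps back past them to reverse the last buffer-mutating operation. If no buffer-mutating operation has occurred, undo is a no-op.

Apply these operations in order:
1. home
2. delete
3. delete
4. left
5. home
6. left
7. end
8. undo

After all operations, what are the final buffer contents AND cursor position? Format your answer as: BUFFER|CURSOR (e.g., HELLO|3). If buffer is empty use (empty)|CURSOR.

After op 1 (home): buf='FFWLFOM' cursor=0
After op 2 (delete): buf='FWLFOM' cursor=0
After op 3 (delete): buf='WLFOM' cursor=0
After op 4 (left): buf='WLFOM' cursor=0
After op 5 (home): buf='WLFOM' cursor=0
After op 6 (left): buf='WLFOM' cursor=0
After op 7 (end): buf='WLFOM' cursor=5
After op 8 (undo): buf='FWLFOM' cursor=0

Answer: FWLFOM|0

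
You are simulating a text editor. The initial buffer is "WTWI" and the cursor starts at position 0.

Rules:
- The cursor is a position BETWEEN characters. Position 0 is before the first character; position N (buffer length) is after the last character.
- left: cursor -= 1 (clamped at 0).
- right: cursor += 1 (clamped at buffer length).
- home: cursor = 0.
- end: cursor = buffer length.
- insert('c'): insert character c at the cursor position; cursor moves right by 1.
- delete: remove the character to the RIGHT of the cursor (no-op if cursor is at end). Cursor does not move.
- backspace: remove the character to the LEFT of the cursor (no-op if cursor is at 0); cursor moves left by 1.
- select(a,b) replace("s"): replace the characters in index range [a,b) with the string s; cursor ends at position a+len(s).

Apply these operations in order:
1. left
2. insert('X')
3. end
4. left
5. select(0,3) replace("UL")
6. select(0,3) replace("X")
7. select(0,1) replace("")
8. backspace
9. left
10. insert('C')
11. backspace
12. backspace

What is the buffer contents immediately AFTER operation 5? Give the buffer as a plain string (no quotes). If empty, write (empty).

After op 1 (left): buf='WTWI' cursor=0
After op 2 (insert('X')): buf='XWTWI' cursor=1
After op 3 (end): buf='XWTWI' cursor=5
After op 4 (left): buf='XWTWI' cursor=4
After op 5 (select(0,3) replace("UL")): buf='ULWI' cursor=2

Answer: ULWI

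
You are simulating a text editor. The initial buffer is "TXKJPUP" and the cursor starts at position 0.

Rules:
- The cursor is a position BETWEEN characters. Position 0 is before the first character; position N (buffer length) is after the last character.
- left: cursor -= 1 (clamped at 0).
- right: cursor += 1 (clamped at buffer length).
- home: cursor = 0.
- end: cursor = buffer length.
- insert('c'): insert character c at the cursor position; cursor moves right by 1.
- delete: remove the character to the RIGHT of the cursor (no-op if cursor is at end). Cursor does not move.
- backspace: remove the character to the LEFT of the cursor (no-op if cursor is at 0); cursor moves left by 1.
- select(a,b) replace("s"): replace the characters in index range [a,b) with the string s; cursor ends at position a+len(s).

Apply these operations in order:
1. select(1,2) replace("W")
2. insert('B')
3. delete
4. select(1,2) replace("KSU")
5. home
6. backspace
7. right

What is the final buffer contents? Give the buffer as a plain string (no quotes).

Answer: TKSUBJPUP

Derivation:
After op 1 (select(1,2) replace("W")): buf='TWKJPUP' cursor=2
After op 2 (insert('B')): buf='TWBKJPUP' cursor=3
After op 3 (delete): buf='TWBJPUP' cursor=3
After op 4 (select(1,2) replace("KSU")): buf='TKSUBJPUP' cursor=4
After op 5 (home): buf='TKSUBJPUP' cursor=0
After op 6 (backspace): buf='TKSUBJPUP' cursor=0
After op 7 (right): buf='TKSUBJPUP' cursor=1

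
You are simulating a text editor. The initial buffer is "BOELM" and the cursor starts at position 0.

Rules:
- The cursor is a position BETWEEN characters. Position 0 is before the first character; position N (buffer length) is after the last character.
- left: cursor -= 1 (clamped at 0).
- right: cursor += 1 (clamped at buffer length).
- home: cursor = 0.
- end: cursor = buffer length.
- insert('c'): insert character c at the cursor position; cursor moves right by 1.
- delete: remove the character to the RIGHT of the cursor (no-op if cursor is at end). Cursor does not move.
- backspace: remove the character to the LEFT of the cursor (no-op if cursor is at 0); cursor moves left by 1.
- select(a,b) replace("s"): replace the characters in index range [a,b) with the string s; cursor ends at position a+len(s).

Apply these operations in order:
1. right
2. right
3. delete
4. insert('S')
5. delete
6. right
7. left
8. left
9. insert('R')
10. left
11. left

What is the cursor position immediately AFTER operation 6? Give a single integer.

After op 1 (right): buf='BOELM' cursor=1
After op 2 (right): buf='BOELM' cursor=2
After op 3 (delete): buf='BOLM' cursor=2
After op 4 (insert('S')): buf='BOSLM' cursor=3
After op 5 (delete): buf='BOSM' cursor=3
After op 6 (right): buf='BOSM' cursor=4

Answer: 4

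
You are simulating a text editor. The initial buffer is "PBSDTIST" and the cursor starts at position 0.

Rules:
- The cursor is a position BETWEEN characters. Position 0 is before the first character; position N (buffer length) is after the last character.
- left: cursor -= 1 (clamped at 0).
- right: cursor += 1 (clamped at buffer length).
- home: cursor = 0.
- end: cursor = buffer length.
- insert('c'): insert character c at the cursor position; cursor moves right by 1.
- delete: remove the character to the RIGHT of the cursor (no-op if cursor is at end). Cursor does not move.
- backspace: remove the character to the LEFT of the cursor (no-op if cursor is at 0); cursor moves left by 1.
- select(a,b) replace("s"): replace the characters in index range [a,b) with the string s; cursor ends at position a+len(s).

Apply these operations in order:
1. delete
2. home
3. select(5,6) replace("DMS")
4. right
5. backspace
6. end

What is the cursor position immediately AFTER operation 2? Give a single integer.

Answer: 0

Derivation:
After op 1 (delete): buf='BSDTIST' cursor=0
After op 2 (home): buf='BSDTIST' cursor=0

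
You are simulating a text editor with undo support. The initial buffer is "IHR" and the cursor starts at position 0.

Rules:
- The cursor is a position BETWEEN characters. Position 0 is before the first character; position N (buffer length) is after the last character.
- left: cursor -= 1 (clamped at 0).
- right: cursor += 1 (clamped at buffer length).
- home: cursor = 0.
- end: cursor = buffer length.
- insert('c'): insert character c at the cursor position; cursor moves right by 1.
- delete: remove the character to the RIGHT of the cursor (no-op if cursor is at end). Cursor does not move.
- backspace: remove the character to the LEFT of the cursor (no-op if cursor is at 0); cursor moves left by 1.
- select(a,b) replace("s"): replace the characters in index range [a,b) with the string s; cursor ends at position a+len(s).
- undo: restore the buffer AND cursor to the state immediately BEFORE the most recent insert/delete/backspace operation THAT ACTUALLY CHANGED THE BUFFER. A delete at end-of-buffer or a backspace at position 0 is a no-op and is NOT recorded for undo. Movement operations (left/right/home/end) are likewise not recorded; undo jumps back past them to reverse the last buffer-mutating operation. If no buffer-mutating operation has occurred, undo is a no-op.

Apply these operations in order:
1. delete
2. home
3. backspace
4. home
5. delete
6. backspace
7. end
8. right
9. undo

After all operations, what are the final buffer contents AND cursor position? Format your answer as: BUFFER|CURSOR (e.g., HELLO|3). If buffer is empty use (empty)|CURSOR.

After op 1 (delete): buf='HR' cursor=0
After op 2 (home): buf='HR' cursor=0
After op 3 (backspace): buf='HR' cursor=0
After op 4 (home): buf='HR' cursor=0
After op 5 (delete): buf='R' cursor=0
After op 6 (backspace): buf='R' cursor=0
After op 7 (end): buf='R' cursor=1
After op 8 (right): buf='R' cursor=1
After op 9 (undo): buf='HR' cursor=0

Answer: HR|0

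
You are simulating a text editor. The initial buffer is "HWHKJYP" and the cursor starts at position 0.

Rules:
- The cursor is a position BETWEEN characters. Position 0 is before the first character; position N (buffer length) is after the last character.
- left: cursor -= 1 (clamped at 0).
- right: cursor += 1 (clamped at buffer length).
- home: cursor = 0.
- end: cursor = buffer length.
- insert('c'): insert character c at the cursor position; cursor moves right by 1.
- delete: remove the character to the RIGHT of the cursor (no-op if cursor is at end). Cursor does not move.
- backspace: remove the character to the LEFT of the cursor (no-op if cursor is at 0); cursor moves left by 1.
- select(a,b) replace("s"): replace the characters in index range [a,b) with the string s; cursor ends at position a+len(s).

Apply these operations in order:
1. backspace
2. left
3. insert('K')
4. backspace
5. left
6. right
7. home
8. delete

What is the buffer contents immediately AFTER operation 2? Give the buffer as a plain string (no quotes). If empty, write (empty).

After op 1 (backspace): buf='HWHKJYP' cursor=0
After op 2 (left): buf='HWHKJYP' cursor=0

Answer: HWHKJYP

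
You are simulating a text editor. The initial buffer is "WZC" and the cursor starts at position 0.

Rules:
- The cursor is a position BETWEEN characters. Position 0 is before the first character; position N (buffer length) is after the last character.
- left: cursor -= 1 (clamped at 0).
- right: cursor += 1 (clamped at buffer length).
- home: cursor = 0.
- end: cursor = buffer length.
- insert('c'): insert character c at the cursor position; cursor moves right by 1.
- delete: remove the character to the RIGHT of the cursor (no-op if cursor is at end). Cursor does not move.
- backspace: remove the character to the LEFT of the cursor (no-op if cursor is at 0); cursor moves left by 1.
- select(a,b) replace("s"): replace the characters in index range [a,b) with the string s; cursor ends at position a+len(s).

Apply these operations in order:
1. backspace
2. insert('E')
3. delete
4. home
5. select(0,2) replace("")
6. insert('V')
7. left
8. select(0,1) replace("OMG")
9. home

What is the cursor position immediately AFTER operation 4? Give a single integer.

Answer: 0

Derivation:
After op 1 (backspace): buf='WZC' cursor=0
After op 2 (insert('E')): buf='EWZC' cursor=1
After op 3 (delete): buf='EZC' cursor=1
After op 4 (home): buf='EZC' cursor=0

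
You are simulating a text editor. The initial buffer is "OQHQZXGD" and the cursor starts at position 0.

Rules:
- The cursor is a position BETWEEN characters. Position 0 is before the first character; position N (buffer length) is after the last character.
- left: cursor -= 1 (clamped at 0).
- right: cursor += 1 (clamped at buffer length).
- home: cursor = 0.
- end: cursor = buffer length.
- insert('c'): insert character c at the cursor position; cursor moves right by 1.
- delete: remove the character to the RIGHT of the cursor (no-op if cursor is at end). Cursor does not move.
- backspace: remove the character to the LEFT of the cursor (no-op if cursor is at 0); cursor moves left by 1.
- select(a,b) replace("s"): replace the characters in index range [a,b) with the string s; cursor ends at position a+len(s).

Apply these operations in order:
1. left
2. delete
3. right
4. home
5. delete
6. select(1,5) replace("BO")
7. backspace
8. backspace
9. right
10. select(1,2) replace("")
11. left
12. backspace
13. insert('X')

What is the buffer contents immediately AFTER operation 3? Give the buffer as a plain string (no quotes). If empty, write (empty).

After op 1 (left): buf='OQHQZXGD' cursor=0
After op 2 (delete): buf='QHQZXGD' cursor=0
After op 3 (right): buf='QHQZXGD' cursor=1

Answer: QHQZXGD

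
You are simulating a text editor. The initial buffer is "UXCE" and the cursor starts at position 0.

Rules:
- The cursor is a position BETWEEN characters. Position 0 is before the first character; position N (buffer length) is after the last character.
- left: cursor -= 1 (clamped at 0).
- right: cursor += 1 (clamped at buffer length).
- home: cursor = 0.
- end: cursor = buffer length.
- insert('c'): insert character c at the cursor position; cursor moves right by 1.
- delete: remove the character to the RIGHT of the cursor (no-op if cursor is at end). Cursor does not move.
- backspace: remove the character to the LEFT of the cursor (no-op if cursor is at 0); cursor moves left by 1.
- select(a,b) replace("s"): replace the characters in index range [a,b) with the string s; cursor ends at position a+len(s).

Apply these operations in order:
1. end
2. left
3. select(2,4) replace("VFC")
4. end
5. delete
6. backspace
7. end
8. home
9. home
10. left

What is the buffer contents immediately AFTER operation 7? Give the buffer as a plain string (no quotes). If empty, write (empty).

Answer: UXVF

Derivation:
After op 1 (end): buf='UXCE' cursor=4
After op 2 (left): buf='UXCE' cursor=3
After op 3 (select(2,4) replace("VFC")): buf='UXVFC' cursor=5
After op 4 (end): buf='UXVFC' cursor=5
After op 5 (delete): buf='UXVFC' cursor=5
After op 6 (backspace): buf='UXVF' cursor=4
After op 7 (end): buf='UXVF' cursor=4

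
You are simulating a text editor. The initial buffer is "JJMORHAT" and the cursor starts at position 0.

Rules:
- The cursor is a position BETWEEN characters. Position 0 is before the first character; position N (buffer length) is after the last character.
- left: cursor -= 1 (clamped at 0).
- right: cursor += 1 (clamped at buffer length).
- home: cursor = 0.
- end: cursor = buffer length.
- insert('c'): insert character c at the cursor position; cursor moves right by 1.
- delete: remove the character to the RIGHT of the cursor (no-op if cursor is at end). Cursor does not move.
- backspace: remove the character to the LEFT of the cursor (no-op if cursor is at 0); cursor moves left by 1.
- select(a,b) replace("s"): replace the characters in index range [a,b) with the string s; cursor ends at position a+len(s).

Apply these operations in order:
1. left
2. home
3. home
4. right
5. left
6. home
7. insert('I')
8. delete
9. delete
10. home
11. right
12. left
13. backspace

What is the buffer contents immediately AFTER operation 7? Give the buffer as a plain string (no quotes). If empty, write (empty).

Answer: IJJMORHAT

Derivation:
After op 1 (left): buf='JJMORHAT' cursor=0
After op 2 (home): buf='JJMORHAT' cursor=0
After op 3 (home): buf='JJMORHAT' cursor=0
After op 4 (right): buf='JJMORHAT' cursor=1
After op 5 (left): buf='JJMORHAT' cursor=0
After op 6 (home): buf='JJMORHAT' cursor=0
After op 7 (insert('I')): buf='IJJMORHAT' cursor=1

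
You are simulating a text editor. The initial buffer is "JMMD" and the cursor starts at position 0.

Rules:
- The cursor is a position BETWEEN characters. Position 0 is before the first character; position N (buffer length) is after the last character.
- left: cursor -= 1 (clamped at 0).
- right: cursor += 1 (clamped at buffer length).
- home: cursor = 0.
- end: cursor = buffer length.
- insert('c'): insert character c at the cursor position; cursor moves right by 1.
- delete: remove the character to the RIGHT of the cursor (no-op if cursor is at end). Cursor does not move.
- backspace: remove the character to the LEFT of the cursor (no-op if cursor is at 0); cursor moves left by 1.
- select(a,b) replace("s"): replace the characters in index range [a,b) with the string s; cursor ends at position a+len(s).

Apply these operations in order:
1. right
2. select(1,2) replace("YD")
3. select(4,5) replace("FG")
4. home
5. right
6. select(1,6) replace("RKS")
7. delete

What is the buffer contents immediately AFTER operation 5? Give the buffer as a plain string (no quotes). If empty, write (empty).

Answer: JYDMFG

Derivation:
After op 1 (right): buf='JMMD' cursor=1
After op 2 (select(1,2) replace("YD")): buf='JYDMD' cursor=3
After op 3 (select(4,5) replace("FG")): buf='JYDMFG' cursor=6
After op 4 (home): buf='JYDMFG' cursor=0
After op 5 (right): buf='JYDMFG' cursor=1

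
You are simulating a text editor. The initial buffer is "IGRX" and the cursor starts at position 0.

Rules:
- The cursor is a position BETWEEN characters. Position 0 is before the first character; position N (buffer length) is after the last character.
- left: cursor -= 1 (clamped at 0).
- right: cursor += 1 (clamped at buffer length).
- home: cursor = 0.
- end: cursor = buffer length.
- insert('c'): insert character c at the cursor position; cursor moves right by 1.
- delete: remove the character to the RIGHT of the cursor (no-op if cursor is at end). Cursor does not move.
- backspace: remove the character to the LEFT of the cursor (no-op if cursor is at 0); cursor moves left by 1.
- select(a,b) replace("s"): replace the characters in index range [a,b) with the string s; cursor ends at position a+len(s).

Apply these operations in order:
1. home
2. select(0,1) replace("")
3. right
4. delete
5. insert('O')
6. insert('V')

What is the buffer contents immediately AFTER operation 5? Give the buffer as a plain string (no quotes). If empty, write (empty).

Answer: GOX

Derivation:
After op 1 (home): buf='IGRX' cursor=0
After op 2 (select(0,1) replace("")): buf='GRX' cursor=0
After op 3 (right): buf='GRX' cursor=1
After op 4 (delete): buf='GX' cursor=1
After op 5 (insert('O')): buf='GOX' cursor=2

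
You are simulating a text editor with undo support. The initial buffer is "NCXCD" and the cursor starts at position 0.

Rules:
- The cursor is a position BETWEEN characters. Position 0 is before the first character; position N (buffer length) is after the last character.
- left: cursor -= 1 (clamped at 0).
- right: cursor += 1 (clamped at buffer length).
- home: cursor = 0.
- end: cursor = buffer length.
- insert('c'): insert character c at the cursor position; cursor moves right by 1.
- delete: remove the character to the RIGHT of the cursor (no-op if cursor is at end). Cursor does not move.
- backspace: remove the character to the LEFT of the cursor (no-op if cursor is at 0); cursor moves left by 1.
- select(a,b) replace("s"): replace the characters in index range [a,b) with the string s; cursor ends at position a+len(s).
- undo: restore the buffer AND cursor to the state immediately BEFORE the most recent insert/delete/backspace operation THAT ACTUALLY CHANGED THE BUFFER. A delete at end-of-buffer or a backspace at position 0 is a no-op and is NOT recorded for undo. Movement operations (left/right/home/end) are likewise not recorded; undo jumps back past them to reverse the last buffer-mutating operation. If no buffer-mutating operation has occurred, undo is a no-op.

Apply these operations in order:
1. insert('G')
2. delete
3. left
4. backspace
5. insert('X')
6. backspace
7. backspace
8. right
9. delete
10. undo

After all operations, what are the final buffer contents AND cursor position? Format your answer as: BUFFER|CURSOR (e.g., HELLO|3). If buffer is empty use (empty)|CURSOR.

Answer: GCXCD|1

Derivation:
After op 1 (insert('G')): buf='GNCXCD' cursor=1
After op 2 (delete): buf='GCXCD' cursor=1
After op 3 (left): buf='GCXCD' cursor=0
After op 4 (backspace): buf='GCXCD' cursor=0
After op 5 (insert('X')): buf='XGCXCD' cursor=1
After op 6 (backspace): buf='GCXCD' cursor=0
After op 7 (backspace): buf='GCXCD' cursor=0
After op 8 (right): buf='GCXCD' cursor=1
After op 9 (delete): buf='GXCD' cursor=1
After op 10 (undo): buf='GCXCD' cursor=1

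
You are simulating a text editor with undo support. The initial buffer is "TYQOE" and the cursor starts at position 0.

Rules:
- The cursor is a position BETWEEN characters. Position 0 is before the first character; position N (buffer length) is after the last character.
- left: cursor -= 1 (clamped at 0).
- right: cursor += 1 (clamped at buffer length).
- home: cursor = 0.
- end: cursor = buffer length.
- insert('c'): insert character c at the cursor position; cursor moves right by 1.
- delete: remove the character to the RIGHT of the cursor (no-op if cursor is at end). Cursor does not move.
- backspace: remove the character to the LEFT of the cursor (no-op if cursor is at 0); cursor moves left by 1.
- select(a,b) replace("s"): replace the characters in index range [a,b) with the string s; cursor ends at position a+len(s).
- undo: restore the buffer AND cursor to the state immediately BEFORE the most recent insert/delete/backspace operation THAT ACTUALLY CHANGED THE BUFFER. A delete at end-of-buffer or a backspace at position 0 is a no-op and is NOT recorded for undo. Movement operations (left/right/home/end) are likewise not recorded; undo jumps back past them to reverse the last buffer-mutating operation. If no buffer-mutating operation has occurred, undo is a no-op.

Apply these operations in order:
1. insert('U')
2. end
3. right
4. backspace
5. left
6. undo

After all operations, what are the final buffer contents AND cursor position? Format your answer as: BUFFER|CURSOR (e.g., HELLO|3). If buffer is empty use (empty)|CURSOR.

Answer: UTYQOE|6

Derivation:
After op 1 (insert('U')): buf='UTYQOE' cursor=1
After op 2 (end): buf='UTYQOE' cursor=6
After op 3 (right): buf='UTYQOE' cursor=6
After op 4 (backspace): buf='UTYQO' cursor=5
After op 5 (left): buf='UTYQO' cursor=4
After op 6 (undo): buf='UTYQOE' cursor=6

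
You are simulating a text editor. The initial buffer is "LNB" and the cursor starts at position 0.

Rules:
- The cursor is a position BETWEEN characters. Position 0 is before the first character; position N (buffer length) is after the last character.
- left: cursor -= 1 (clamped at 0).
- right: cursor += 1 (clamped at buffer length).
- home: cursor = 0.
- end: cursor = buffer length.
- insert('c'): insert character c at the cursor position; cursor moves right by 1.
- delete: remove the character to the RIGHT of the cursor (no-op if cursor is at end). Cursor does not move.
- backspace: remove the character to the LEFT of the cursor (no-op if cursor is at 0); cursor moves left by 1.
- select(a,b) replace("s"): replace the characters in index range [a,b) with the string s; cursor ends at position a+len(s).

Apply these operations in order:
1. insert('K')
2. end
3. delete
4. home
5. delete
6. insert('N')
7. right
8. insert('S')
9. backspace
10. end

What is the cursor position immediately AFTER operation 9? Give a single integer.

After op 1 (insert('K')): buf='KLNB' cursor=1
After op 2 (end): buf='KLNB' cursor=4
After op 3 (delete): buf='KLNB' cursor=4
After op 4 (home): buf='KLNB' cursor=0
After op 5 (delete): buf='LNB' cursor=0
After op 6 (insert('N')): buf='NLNB' cursor=1
After op 7 (right): buf='NLNB' cursor=2
After op 8 (insert('S')): buf='NLSNB' cursor=3
After op 9 (backspace): buf='NLNB' cursor=2

Answer: 2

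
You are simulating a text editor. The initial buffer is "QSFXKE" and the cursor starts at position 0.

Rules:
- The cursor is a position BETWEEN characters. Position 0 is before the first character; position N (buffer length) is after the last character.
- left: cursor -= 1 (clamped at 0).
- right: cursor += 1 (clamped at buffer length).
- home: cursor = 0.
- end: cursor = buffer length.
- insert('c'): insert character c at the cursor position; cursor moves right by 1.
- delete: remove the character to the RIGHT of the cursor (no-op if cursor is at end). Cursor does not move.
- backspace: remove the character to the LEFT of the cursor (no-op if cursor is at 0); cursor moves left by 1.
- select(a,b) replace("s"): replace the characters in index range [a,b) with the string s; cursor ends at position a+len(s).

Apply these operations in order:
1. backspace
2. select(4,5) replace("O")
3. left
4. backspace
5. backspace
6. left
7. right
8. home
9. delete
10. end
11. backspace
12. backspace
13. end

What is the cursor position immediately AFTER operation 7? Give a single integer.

Answer: 2

Derivation:
After op 1 (backspace): buf='QSFXKE' cursor=0
After op 2 (select(4,5) replace("O")): buf='QSFXOE' cursor=5
After op 3 (left): buf='QSFXOE' cursor=4
After op 4 (backspace): buf='QSFOE' cursor=3
After op 5 (backspace): buf='QSOE' cursor=2
After op 6 (left): buf='QSOE' cursor=1
After op 7 (right): buf='QSOE' cursor=2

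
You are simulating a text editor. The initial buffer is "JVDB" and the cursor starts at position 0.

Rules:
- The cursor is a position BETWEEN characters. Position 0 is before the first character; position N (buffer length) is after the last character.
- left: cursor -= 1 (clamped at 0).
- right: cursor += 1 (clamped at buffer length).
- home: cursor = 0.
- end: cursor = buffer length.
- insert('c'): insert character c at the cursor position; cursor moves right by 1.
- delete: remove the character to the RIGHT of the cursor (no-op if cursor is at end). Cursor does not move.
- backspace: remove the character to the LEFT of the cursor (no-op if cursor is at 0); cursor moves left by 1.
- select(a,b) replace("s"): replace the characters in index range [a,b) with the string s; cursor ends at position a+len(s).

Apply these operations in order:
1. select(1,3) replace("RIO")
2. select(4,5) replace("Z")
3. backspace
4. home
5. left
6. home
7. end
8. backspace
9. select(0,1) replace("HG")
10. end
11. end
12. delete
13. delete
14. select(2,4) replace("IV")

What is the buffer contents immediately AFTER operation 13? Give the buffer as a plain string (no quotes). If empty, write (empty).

After op 1 (select(1,3) replace("RIO")): buf='JRIOB' cursor=4
After op 2 (select(4,5) replace("Z")): buf='JRIOZ' cursor=5
After op 3 (backspace): buf='JRIO' cursor=4
After op 4 (home): buf='JRIO' cursor=0
After op 5 (left): buf='JRIO' cursor=0
After op 6 (home): buf='JRIO' cursor=0
After op 7 (end): buf='JRIO' cursor=4
After op 8 (backspace): buf='JRI' cursor=3
After op 9 (select(0,1) replace("HG")): buf='HGRI' cursor=2
After op 10 (end): buf='HGRI' cursor=4
After op 11 (end): buf='HGRI' cursor=4
After op 12 (delete): buf='HGRI' cursor=4
After op 13 (delete): buf='HGRI' cursor=4

Answer: HGRI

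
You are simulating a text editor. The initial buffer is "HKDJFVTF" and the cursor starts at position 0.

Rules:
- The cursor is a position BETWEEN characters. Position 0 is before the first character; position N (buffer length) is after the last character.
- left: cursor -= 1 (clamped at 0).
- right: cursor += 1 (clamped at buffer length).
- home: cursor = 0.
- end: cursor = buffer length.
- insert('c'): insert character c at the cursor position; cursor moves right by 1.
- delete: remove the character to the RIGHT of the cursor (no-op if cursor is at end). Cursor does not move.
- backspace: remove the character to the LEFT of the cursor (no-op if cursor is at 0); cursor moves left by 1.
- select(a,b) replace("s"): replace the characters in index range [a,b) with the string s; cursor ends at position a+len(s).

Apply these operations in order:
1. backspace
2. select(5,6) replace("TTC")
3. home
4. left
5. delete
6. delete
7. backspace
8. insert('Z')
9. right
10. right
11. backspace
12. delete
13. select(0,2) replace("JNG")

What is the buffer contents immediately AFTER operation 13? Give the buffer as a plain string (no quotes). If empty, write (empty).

Answer: JNGTTCTF

Derivation:
After op 1 (backspace): buf='HKDJFVTF' cursor=0
After op 2 (select(5,6) replace("TTC")): buf='HKDJFTTCTF' cursor=8
After op 3 (home): buf='HKDJFTTCTF' cursor=0
After op 4 (left): buf='HKDJFTTCTF' cursor=0
After op 5 (delete): buf='KDJFTTCTF' cursor=0
After op 6 (delete): buf='DJFTTCTF' cursor=0
After op 7 (backspace): buf='DJFTTCTF' cursor=0
After op 8 (insert('Z')): buf='ZDJFTTCTF' cursor=1
After op 9 (right): buf='ZDJFTTCTF' cursor=2
After op 10 (right): buf='ZDJFTTCTF' cursor=3
After op 11 (backspace): buf='ZDFTTCTF' cursor=2
After op 12 (delete): buf='ZDTTCTF' cursor=2
After op 13 (select(0,2) replace("JNG")): buf='JNGTTCTF' cursor=3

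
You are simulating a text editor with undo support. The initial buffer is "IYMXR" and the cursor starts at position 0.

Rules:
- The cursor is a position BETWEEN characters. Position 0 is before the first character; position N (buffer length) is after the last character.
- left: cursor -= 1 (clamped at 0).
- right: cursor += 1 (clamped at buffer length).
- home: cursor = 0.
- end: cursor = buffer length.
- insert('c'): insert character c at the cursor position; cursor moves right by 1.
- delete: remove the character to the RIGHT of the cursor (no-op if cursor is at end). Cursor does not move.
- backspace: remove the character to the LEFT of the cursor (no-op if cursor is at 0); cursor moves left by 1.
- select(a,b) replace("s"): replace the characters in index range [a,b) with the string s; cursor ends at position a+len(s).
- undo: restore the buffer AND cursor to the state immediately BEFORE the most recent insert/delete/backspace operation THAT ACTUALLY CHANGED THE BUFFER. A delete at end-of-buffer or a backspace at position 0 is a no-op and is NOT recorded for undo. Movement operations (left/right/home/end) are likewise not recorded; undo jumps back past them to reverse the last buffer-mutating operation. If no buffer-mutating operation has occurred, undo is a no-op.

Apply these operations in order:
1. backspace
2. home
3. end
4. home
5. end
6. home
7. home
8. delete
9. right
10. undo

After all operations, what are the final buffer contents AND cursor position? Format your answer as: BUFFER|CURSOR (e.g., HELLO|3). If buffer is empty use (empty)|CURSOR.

Answer: IYMXR|0

Derivation:
After op 1 (backspace): buf='IYMXR' cursor=0
After op 2 (home): buf='IYMXR' cursor=0
After op 3 (end): buf='IYMXR' cursor=5
After op 4 (home): buf='IYMXR' cursor=0
After op 5 (end): buf='IYMXR' cursor=5
After op 6 (home): buf='IYMXR' cursor=0
After op 7 (home): buf='IYMXR' cursor=0
After op 8 (delete): buf='YMXR' cursor=0
After op 9 (right): buf='YMXR' cursor=1
After op 10 (undo): buf='IYMXR' cursor=0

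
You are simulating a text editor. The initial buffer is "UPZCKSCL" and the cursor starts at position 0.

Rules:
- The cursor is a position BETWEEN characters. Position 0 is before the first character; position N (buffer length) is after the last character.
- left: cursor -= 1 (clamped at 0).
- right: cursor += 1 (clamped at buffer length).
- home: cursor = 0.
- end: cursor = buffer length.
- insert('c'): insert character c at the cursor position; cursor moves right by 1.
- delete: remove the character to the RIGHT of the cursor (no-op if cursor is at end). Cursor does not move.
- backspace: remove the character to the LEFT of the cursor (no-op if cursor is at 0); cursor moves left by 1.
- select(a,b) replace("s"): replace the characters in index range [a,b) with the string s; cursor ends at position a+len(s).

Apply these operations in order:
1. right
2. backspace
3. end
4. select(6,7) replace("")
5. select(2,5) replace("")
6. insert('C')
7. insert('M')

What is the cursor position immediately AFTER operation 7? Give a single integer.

After op 1 (right): buf='UPZCKSCL' cursor=1
After op 2 (backspace): buf='PZCKSCL' cursor=0
After op 3 (end): buf='PZCKSCL' cursor=7
After op 4 (select(6,7) replace("")): buf='PZCKSC' cursor=6
After op 5 (select(2,5) replace("")): buf='PZC' cursor=2
After op 6 (insert('C')): buf='PZCC' cursor=3
After op 7 (insert('M')): buf='PZCMC' cursor=4

Answer: 4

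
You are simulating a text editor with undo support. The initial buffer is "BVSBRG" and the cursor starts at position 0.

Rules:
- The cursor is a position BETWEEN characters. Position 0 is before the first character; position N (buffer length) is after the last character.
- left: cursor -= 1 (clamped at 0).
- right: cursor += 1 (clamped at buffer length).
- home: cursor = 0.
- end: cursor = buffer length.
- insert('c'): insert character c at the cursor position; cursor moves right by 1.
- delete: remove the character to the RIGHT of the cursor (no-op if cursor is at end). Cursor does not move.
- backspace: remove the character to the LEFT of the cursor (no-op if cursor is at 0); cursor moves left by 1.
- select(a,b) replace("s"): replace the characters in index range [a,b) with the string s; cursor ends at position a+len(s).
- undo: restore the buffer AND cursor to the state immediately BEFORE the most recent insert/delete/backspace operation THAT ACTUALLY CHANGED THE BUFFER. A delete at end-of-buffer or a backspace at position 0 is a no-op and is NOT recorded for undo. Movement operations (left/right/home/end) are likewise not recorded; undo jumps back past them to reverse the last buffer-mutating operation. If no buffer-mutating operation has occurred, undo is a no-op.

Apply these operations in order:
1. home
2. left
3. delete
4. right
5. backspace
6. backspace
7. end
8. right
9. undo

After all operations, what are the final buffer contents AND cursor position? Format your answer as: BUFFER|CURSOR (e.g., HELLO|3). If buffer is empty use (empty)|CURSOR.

Answer: VSBRG|1

Derivation:
After op 1 (home): buf='BVSBRG' cursor=0
After op 2 (left): buf='BVSBRG' cursor=0
After op 3 (delete): buf='VSBRG' cursor=0
After op 4 (right): buf='VSBRG' cursor=1
After op 5 (backspace): buf='SBRG' cursor=0
After op 6 (backspace): buf='SBRG' cursor=0
After op 7 (end): buf='SBRG' cursor=4
After op 8 (right): buf='SBRG' cursor=4
After op 9 (undo): buf='VSBRG' cursor=1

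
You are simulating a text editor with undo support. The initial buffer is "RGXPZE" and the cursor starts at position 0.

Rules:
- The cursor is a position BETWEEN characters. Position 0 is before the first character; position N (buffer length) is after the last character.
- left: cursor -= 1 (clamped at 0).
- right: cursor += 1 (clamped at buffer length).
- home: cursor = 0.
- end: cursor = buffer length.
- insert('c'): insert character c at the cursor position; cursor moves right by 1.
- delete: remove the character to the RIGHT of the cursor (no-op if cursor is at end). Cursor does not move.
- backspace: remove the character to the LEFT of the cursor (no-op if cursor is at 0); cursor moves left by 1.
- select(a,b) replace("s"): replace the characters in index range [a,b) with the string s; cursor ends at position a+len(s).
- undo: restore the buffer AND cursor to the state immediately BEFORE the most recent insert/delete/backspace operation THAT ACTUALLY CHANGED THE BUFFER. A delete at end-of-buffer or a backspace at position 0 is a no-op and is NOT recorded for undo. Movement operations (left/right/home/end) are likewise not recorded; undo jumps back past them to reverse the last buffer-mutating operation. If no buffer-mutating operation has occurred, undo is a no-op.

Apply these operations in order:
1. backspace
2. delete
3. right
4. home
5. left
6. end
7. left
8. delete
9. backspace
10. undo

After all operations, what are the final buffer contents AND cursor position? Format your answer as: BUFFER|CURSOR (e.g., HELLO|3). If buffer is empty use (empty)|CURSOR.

Answer: GXPZ|4

Derivation:
After op 1 (backspace): buf='RGXPZE' cursor=0
After op 2 (delete): buf='GXPZE' cursor=0
After op 3 (right): buf='GXPZE' cursor=1
After op 4 (home): buf='GXPZE' cursor=0
After op 5 (left): buf='GXPZE' cursor=0
After op 6 (end): buf='GXPZE' cursor=5
After op 7 (left): buf='GXPZE' cursor=4
After op 8 (delete): buf='GXPZ' cursor=4
After op 9 (backspace): buf='GXP' cursor=3
After op 10 (undo): buf='GXPZ' cursor=4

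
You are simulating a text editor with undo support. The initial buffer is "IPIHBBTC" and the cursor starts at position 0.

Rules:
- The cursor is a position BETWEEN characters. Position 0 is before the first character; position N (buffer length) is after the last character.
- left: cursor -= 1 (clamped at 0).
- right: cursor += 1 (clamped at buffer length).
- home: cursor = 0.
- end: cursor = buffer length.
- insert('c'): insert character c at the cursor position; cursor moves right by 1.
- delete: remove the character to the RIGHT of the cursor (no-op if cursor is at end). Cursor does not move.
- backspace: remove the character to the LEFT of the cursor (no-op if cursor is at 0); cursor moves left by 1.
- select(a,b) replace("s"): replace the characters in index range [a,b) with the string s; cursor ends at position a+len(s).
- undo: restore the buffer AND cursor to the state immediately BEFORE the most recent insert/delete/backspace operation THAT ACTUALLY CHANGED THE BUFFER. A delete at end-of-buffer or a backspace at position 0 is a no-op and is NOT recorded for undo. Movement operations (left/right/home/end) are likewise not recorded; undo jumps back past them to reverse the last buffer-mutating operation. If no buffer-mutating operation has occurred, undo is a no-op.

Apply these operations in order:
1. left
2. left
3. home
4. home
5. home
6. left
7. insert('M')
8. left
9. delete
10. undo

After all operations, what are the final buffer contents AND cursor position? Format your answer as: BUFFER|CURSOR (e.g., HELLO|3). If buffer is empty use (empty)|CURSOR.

After op 1 (left): buf='IPIHBBTC' cursor=0
After op 2 (left): buf='IPIHBBTC' cursor=0
After op 3 (home): buf='IPIHBBTC' cursor=0
After op 4 (home): buf='IPIHBBTC' cursor=0
After op 5 (home): buf='IPIHBBTC' cursor=0
After op 6 (left): buf='IPIHBBTC' cursor=0
After op 7 (insert('M')): buf='MIPIHBBTC' cursor=1
After op 8 (left): buf='MIPIHBBTC' cursor=0
After op 9 (delete): buf='IPIHBBTC' cursor=0
After op 10 (undo): buf='MIPIHBBTC' cursor=0

Answer: MIPIHBBTC|0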